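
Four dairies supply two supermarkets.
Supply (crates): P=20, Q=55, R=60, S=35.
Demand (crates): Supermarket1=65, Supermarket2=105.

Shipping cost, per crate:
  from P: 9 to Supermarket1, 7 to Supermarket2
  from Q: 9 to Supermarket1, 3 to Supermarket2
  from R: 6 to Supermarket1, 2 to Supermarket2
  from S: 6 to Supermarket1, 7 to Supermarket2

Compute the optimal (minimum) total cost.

One minimum-cost allocation:
  P→Supermarket1: 20 × 9 = 180
  Q→Supermarket2: 55 × 3 = 165
  R→Supermarket1: 10 × 6 = 60
  R→Supermarket2: 50 × 2 = 100
  S→Supermarket1: 35 × 6 = 210
Total = 180 + 165 + 60 + 100 + 210 = 715.

715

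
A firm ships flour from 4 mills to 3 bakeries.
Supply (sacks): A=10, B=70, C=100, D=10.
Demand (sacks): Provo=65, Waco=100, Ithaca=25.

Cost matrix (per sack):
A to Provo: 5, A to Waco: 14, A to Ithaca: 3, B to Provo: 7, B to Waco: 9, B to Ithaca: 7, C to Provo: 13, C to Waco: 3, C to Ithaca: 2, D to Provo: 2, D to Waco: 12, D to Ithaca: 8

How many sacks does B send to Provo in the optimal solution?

Solving gives:
  A–Ithaca: 10 × 3 = 30
  B–Provo: 55 × 7 = 385
  B–Ithaca: 15 × 7 = 105
  C–Waco: 100 × 3 = 300
  D–Provo: 10 × 2 = 20
Total cost = 840.
So B→Provo carries 55 sacks.

55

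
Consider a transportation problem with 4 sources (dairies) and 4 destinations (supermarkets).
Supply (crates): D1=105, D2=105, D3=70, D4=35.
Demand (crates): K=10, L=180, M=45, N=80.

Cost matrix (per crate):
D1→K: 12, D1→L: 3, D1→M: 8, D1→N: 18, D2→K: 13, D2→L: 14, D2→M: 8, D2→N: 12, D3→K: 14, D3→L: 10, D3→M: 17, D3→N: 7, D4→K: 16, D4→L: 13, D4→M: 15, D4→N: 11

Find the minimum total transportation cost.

An optimal shipping plan:
  D1 to L: 105 crates
  D2 to K: 10 crates
  D2 to L: 40 crates
  D2 to M: 45 crates
  D2 to N: 10 crates
  D3 to N: 70 crates
  D4 to L: 35 crates
Total cost = 2430.

2430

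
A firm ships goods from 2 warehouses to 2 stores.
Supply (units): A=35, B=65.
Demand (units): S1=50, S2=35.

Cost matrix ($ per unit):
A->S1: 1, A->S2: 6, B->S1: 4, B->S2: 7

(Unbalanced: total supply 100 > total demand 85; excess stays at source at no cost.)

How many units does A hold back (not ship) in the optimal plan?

An optimal plan:
  A->S1: 35 × $1 = $35
  B->S1: 15 × $4 = $60
  B->S2: 35 × $7 = $245
Total cost = $340.
A ships 35 of its 35, leaving 0.

0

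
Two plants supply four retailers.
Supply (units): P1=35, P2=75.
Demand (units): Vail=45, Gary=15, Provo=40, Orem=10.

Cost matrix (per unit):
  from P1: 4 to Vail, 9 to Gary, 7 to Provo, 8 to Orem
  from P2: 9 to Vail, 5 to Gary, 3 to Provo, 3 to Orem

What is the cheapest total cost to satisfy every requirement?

455

One minimum-cost allocation:
  P1–Vail: 35 × 4 = 140
  P2–Vail: 10 × 9 = 90
  P2–Gary: 15 × 5 = 75
  P2–Provo: 40 × 3 = 120
  P2–Orem: 10 × 3 = 30
Total = 140 + 90 + 75 + 120 + 30 = 455.
(Supply check: P1 ships 35; P2 ships 75.)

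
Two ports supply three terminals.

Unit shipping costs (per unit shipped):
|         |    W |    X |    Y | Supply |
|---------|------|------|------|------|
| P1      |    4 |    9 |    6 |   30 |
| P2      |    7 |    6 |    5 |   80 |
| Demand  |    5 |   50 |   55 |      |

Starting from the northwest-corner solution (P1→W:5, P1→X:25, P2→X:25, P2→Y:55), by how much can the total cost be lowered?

Current plan cost = 5·4 + 25·9 + 25·6 + 55·5 = 670.
Optimal plan:
  P1–W: 5 TEU
  P1–Y: 25 TEU
  P2–X: 50 TEU
  P2–Y: 30 TEU
Optimal cost = 620.
Saving = 670 − 620 = 50.

50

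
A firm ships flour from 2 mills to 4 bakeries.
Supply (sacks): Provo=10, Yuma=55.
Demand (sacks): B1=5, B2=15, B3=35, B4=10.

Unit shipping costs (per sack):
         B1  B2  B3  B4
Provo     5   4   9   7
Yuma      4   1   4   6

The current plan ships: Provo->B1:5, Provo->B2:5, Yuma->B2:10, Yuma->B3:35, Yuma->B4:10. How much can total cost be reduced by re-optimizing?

Current plan cost = 5·5 + 5·4 + 10·1 + 35·4 + 10·6 = 255.
Optimal plan:
  Provo–B1: 5 × 5 = 25
  Provo–B4: 5 × 7 = 35
  Yuma–B2: 15 × 1 = 15
  Yuma–B3: 35 × 4 = 140
  Yuma–B4: 5 × 6 = 30
Optimal cost = 245.
Saving = 255 − 245 = 10.

10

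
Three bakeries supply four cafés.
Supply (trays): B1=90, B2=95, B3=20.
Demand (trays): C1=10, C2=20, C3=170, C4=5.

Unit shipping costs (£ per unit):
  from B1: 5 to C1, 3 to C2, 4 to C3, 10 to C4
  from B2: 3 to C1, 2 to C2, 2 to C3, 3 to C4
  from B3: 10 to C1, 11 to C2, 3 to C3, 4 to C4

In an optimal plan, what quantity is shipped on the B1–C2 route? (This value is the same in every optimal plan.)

Solving gives:
  B1–C2: 20 × £3 = £60
  B1–C3: 70 × £4 = £280
  B2–C1: 10 × £3 = £30
  B2–C3: 80 × £2 = £160
  B2–C4: 5 × £3 = £15
  B3–C3: 20 × £3 = £60
Total cost = £605.
So B1→C2 carries 20 trays.

20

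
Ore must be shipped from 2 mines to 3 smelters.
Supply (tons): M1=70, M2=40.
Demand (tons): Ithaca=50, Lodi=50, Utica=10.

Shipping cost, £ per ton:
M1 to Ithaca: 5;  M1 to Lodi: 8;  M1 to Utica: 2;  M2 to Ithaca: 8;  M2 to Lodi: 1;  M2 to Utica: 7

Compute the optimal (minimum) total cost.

390

An optimal shipping plan:
  M1 to Ithaca: 50 tons
  M1 to Lodi: 10 tons
  M1 to Utica: 10 tons
  M2 to Lodi: 40 tons
Total cost = £390.
(Supply check: M1 ships 70; M2 ships 40.)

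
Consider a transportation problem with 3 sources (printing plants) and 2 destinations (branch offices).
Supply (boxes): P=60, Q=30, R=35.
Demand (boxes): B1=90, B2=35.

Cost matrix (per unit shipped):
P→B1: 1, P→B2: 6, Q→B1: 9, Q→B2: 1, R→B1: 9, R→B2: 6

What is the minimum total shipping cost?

390

A cheapest plan:
  P to B1: 60 × 1 = 60
  Q to B2: 30 × 1 = 30
  R to B1: 30 × 9 = 270
  R to B2: 5 × 6 = 30
Total = 60 + 30 + 270 + 30 = 390.
(Supply check: P ships 60; Q ships 30; R ships 35.)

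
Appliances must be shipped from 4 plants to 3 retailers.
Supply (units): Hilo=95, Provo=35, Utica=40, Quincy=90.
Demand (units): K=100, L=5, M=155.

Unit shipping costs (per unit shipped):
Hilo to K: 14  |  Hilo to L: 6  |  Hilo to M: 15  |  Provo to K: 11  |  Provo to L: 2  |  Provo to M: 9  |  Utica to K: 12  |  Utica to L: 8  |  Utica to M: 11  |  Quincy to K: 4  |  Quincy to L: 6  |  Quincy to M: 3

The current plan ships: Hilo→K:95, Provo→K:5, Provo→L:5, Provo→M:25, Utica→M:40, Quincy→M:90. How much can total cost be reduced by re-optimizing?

5

Current plan cost = 95·14 + 5·11 + 5·2 + 25·9 + 40·11 + 90·3 = 2330.
Optimal plan:
  Hilo->K: 90 units
  Hilo->L: 5 units
  Provo->M: 35 units
  Utica->K: 10 units
  Utica->M: 30 units
  Quincy->M: 90 units
Optimal cost = 2325.
Saving = 2330 − 2325 = 5.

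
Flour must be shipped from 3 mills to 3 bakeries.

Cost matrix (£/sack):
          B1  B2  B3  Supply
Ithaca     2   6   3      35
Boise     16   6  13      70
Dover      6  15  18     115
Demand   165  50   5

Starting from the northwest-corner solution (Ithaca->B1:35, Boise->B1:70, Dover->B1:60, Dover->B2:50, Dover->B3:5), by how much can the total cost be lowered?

1025

Current plan cost = 35·2 + 70·16 + 60·6 + 50·15 + 5·18 = £2390.
Optimal plan:
  Ithaca to B1: 35 × £2 = £70
  Boise to B1: 15 × £16 = £240
  Boise to B2: 50 × £6 = £300
  Boise to B3: 5 × £13 = £65
  Dover to B1: 115 × £6 = £690
Optimal cost = £1365.
Saving = 2390 − 1365 = £1025.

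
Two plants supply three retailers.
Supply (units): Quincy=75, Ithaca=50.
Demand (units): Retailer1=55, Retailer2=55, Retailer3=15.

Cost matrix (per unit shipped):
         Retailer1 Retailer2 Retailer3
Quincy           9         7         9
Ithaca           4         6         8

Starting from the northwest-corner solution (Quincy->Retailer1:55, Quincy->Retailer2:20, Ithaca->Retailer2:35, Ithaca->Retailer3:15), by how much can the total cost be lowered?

200

Current plan cost = 55·9 + 20·7 + 35·6 + 15·8 = 965.
Optimal plan:
  Quincy→Retailer1: 5 × 9 = 45
  Quincy→Retailer2: 55 × 7 = 385
  Quincy→Retailer3: 15 × 9 = 135
  Ithaca→Retailer1: 50 × 4 = 200
Optimal cost = 765.
Saving = 965 − 765 = 200.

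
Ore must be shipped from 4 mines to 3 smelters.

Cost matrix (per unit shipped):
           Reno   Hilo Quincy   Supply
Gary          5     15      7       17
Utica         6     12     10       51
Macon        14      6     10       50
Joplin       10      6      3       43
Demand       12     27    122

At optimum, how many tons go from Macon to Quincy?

23

The minimum-cost plan:
  Gary->Quincy: 17 × 7 = 119
  Utica->Reno: 12 × 6 = 72
  Utica->Quincy: 39 × 10 = 390
  Macon->Hilo: 27 × 6 = 162
  Macon->Quincy: 23 × 10 = 230
  Joplin->Quincy: 43 × 3 = 129
Total cost = 1102.
So Macon→Quincy carries 23 tons.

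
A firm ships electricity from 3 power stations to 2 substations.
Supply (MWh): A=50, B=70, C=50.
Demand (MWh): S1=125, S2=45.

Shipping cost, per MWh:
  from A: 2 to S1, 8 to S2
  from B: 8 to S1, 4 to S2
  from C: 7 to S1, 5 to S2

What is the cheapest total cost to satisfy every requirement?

An optimal shipping plan:
  A→S1: 50 × 2 = 100
  B→S1: 25 × 8 = 200
  B→S2: 45 × 4 = 180
  C→S1: 50 × 7 = 350
Total = 100 + 200 + 180 + 350 = 830.
(Supply check: A ships 50; B ships 70; C ships 50.)

830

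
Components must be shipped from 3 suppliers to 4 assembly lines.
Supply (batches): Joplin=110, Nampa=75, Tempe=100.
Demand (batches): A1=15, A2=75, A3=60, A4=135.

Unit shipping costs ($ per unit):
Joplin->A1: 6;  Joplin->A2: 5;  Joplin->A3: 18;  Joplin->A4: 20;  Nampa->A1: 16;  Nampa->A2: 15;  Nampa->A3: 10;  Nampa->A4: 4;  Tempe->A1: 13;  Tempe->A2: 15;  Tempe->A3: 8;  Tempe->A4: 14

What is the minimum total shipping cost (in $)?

2205

Optimal allocation:
  Joplin->A1: 15 batches
  Joplin->A2: 75 batches
  Joplin->A4: 20 batches
  Nampa->A4: 75 batches
  Tempe->A3: 60 batches
  Tempe->A4: 40 batches
Total cost = $2205.
(Supply check: Joplin ships 110; Nampa ships 75; Tempe ships 100.)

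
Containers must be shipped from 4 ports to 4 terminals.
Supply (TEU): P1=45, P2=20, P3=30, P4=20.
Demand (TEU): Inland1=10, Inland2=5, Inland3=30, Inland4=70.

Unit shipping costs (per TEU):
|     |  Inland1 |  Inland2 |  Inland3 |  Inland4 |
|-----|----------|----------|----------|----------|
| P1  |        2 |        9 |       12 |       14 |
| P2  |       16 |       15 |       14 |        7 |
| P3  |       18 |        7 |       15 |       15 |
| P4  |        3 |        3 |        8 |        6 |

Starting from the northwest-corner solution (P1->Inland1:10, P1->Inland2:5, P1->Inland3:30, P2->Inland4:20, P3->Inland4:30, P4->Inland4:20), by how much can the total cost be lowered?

15

Current plan cost = 10·2 + 5·9 + 30·12 + 20·7 + 30·15 + 20·6 = 1135.
Optimal plan:
  P1→Inland1: 10 × 2 = 20
  P1→Inland3: 30 × 12 = 360
  P1→Inland4: 5 × 14 = 70
  P2→Inland4: 20 × 7 = 140
  P3→Inland2: 5 × 7 = 35
  P3→Inland4: 25 × 15 = 375
  P4→Inland4: 20 × 6 = 120
Optimal cost = 1120.
Saving = 1135 − 1120 = 15.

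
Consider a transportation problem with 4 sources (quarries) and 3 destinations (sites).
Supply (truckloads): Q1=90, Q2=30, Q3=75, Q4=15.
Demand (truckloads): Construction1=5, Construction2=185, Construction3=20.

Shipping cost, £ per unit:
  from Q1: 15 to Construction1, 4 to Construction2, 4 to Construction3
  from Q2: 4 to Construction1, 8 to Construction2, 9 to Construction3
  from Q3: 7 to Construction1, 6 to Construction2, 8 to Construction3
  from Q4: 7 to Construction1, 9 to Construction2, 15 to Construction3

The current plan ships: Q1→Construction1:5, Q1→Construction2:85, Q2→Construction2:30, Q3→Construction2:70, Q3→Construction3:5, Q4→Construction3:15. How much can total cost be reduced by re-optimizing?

Current plan cost = 5·15 + 85·4 + 30·8 + 70·6 + 5·8 + 15·15 = £1340.
Optimal plan:
  Q1→Construction2: 70 truckloads
  Q1→Construction3: 20 truckloads
  Q2→Construction1: 5 truckloads
  Q2→Construction2: 25 truckloads
  Q3→Construction2: 75 truckloads
  Q4→Construction2: 15 truckloads
Optimal cost = £1165.
Saving = 1340 − 1165 = £175.

175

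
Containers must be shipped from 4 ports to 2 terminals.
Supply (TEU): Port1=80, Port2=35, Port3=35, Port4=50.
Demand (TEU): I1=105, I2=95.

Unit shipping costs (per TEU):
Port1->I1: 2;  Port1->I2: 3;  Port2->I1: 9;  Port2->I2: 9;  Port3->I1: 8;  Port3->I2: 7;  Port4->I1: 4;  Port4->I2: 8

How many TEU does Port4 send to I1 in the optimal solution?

Optimal shipments:
  Port1→I1: 55 × 2 = 110
  Port1→I2: 25 × 3 = 75
  Port2→I2: 35 × 9 = 315
  Port3→I2: 35 × 7 = 245
  Port4→I1: 50 × 4 = 200
Total cost = 945.
So Port4→I1 carries 50 TEU.

50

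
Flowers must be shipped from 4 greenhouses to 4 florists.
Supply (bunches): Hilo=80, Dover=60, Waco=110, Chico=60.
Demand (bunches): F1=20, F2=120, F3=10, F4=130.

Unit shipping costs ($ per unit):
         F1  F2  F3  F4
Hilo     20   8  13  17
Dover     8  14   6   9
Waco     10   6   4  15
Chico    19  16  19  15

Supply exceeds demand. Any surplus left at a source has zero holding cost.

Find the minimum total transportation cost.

2650

An optimal shipping plan:
  Hilo→F2: 40 × $8 = $320
  Hilo→F4: 10 × $17 = $170
  Dover→F4: 60 × $9 = $540
  Waco→F1: 20 × $10 = $200
  Waco→F2: 80 × $6 = $480
  Waco→F3: 10 × $4 = $40
  Chico→F4: 60 × $15 = $900
Total = 320 + 170 + 540 + 200 + 480 + 40 + 900 = $2650.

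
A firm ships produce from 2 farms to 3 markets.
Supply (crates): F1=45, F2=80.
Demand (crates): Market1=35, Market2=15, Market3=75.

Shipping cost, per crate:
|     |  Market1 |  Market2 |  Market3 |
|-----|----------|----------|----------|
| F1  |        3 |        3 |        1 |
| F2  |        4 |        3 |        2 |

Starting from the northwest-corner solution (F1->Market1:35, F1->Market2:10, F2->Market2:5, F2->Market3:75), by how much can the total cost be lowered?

Current plan cost = 35·3 + 10·3 + 5·3 + 75·2 = 300.
Optimal plan:
  F1->Market3: 45 × 1 = 45
  F2->Market1: 35 × 4 = 140
  F2->Market2: 15 × 3 = 45
  F2->Market3: 30 × 2 = 60
Optimal cost = 290.
Saving = 300 − 290 = 10.

10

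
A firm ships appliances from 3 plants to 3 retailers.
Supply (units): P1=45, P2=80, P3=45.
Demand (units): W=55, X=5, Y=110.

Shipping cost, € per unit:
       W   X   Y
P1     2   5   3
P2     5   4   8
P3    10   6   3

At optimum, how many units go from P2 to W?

55

Solving gives:
  P1->Y: 45 units
  P2->W: 55 units
  P2->X: 5 units
  P2->Y: 20 units
  P3->Y: 45 units
Total cost = €725.
So P2→W carries 55 units.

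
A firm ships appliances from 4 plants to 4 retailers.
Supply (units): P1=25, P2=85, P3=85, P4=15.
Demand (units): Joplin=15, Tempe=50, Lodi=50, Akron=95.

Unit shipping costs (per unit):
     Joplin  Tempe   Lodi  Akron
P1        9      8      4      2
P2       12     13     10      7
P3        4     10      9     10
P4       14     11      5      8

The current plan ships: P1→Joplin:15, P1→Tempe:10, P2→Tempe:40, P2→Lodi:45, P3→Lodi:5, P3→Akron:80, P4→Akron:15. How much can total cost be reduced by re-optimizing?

660

Current plan cost = 15·9 + 10·8 + 40·13 + 45·10 + 5·9 + 80·10 + 15·8 = 2150.
Optimal plan:
  P1–Lodi: 15 × 4 = 60
  P1–Akron: 10 × 2 = 20
  P2–Akron: 85 × 7 = 595
  P3–Joplin: 15 × 4 = 60
  P3–Tempe: 50 × 10 = 500
  P3–Lodi: 20 × 9 = 180
  P4–Lodi: 15 × 5 = 75
Optimal cost = 1490.
Saving = 2150 − 1490 = 660.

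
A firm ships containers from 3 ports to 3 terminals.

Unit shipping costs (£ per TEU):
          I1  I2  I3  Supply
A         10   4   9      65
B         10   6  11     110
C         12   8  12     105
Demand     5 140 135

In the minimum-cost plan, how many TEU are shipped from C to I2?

Optimal shipments:
  A to I2: 35 × £4 = £140
  A to I3: 30 × £9 = £270
  B to I1: 5 × £10 = £50
  B to I2: 105 × £6 = £630
  C to I3: 105 × £12 = £1260
Total cost = £2350.
The route C→I2 is not used.

0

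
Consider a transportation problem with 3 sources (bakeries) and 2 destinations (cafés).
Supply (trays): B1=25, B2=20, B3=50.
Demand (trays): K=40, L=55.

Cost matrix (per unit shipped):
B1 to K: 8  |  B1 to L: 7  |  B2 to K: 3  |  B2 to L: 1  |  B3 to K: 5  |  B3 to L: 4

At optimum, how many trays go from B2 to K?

The minimum-cost plan:
  B1→L: 25 trays
  B2→L: 20 trays
  B3→K: 40 trays
  B3→L: 10 trays
Total cost = 435.
The route B2→K is not used.

0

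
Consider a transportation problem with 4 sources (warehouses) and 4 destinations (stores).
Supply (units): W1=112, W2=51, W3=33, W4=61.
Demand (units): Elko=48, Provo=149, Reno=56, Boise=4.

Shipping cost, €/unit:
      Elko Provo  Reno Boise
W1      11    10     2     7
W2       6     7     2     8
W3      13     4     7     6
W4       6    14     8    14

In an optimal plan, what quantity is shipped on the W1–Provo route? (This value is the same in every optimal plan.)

The minimum-cost plan:
  W1→Provo: 52 × €10 = €520
  W1→Reno: 56 × €2 = €112
  W1→Boise: 4 × €7 = €28
  W2→Provo: 51 × €7 = €357
  W3→Provo: 33 × €4 = €132
  W4→Elko: 48 × €6 = €288
  W4→Provo: 13 × €14 = €182
Total cost = €1619.
So W1→Provo carries 52 units.

52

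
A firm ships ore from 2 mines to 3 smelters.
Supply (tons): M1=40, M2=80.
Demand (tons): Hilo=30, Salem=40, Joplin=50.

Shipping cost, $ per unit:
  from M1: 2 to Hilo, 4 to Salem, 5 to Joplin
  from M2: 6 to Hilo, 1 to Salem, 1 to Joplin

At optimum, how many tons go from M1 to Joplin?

0

The minimum-cost plan:
  M1->Hilo: 30 tons
  M1->Salem: 10 tons
  M2->Salem: 30 tons
  M2->Joplin: 50 tons
Total cost = $180.
The route M1→Joplin is not used.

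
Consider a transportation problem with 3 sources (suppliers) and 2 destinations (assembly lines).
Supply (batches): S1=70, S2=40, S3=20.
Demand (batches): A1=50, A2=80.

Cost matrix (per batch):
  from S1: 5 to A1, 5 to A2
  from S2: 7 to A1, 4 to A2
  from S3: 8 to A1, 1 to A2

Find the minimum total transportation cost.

A cheapest plan:
  S1->A1: 50 batches
  S1->A2: 20 batches
  S2->A2: 40 batches
  S3->A2: 20 batches
Total cost = 530.

530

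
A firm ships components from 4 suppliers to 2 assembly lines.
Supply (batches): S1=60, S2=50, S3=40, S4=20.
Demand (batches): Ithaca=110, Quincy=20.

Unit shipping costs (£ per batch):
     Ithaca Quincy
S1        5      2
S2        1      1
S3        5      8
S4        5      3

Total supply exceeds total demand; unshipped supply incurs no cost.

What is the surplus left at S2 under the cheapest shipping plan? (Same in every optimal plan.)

Minimum-cost shipments:
  S1→Quincy: 20 batches
  S2→Ithaca: 50 batches
  S3→Ithaca: 40 batches
  S4→Ithaca: 20 batches
Total cost = £390.
S2 ships 50 of its 50, leaving 0.

0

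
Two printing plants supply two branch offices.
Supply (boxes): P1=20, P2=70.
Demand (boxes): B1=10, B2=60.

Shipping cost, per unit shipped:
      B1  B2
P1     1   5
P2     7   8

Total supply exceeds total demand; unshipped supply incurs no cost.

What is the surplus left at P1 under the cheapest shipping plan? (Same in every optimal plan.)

An optimal plan:
  P1→B1: 10 boxes
  P1→B2: 10 boxes
  P2→B2: 50 boxes
Total cost = 460.
P1 ships 20 of its 20, leaving 0.

0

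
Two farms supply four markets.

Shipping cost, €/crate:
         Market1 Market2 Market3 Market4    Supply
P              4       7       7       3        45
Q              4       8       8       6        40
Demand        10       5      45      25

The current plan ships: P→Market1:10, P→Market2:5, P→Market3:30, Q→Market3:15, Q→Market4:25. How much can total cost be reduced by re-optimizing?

Current plan cost = 10·4 + 5·7 + 30·7 + 15·8 + 25·6 = €555.
Optimal plan:
  P to Market2: 5 × €7 = €35
  P to Market3: 15 × €7 = €105
  P to Market4: 25 × €3 = €75
  Q to Market1: 10 × €4 = €40
  Q to Market3: 30 × €8 = €240
Optimal cost = €495.
Saving = 555 − 495 = €60.

60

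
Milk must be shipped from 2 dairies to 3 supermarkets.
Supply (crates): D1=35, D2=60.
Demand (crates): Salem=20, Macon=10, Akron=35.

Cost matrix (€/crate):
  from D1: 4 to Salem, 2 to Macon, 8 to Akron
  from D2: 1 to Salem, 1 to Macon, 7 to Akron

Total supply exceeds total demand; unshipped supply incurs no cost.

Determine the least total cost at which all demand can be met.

A cheapest plan:
  D1–Macon: 5 × €2 = €10
  D2–Salem: 20 × €1 = €20
  D2–Macon: 5 × €1 = €5
  D2–Akron: 35 × €7 = €245
Total = 10 + 20 + 5 + 245 = €280.
(Supply check: D1 ships 5; D2 ships 60.)

280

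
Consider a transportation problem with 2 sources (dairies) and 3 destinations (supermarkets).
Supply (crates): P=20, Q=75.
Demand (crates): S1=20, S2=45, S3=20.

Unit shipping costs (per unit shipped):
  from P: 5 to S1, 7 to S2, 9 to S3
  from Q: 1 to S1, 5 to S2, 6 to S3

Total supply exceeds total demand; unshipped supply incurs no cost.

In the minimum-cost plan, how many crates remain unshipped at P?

Minimum-cost shipments:
  P–S2: 10 × 7 = 70
  Q–S1: 20 × 1 = 20
  Q–S2: 35 × 5 = 175
  Q–S3: 20 × 6 = 120
Total cost = 385.
P ships 10 of its 20, leaving 10.

10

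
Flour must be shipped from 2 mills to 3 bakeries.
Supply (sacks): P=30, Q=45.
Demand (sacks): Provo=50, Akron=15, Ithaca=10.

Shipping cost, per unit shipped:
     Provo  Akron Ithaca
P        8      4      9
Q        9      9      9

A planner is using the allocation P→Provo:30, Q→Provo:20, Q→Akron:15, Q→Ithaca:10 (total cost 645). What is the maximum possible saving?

Current plan cost = 30·8 + 20·9 + 15·9 + 10·9 = 645.
Optimal plan:
  P→Provo: 15 × 8 = 120
  P→Akron: 15 × 4 = 60
  Q→Provo: 35 × 9 = 315
  Q→Ithaca: 10 × 9 = 90
Optimal cost = 585.
Saving = 645 − 585 = 60.

60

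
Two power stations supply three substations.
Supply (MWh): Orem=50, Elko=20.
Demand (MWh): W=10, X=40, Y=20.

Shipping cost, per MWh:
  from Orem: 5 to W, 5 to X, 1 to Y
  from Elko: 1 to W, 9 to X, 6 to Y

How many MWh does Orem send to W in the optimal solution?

Solving gives:
  Orem->X: 30 × 5 = 150
  Orem->Y: 20 × 1 = 20
  Elko->W: 10 × 1 = 10
  Elko->X: 10 × 9 = 90
Total cost = 270.
The route Orem→W is not used.

0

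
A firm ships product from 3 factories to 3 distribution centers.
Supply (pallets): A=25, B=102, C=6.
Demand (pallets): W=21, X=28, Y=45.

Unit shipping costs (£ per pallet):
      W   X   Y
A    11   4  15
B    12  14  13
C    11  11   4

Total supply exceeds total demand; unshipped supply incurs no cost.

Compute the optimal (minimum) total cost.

A cheapest plan:
  A→X: 25 pallets
  B→W: 21 pallets
  B→X: 3 pallets
  B→Y: 39 pallets
  C→Y: 6 pallets
Total cost = £925.
(Supply check: A ships 25; B ships 63; C ships 6.)

925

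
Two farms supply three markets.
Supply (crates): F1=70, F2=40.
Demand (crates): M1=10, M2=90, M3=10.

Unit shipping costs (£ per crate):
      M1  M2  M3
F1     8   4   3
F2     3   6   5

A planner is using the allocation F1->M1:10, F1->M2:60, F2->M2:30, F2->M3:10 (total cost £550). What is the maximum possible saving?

Current plan cost = 10·8 + 60·4 + 30·6 + 10·5 = £550.
Optimal plan:
  F1 to M2: 60 × £4 = £240
  F1 to M3: 10 × £3 = £30
  F2 to M1: 10 × £3 = £30
  F2 to M2: 30 × £6 = £180
Optimal cost = £480.
Saving = 550 − 480 = £70.

70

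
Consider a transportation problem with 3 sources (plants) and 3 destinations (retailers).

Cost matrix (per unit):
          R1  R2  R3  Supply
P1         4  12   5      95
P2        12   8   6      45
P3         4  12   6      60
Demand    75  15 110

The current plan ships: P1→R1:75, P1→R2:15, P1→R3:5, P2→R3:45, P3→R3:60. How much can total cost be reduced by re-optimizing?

Current plan cost = 75·4 + 15·12 + 5·5 + 45·6 + 60·6 = 1135.
Optimal plan:
  P1 to R1: 15 × 4 = 60
  P1 to R3: 80 × 5 = 400
  P2 to R2: 15 × 8 = 120
  P2 to R3: 30 × 6 = 180
  P3 to R1: 60 × 4 = 240
Optimal cost = 1000.
Saving = 1135 − 1000 = 135.

135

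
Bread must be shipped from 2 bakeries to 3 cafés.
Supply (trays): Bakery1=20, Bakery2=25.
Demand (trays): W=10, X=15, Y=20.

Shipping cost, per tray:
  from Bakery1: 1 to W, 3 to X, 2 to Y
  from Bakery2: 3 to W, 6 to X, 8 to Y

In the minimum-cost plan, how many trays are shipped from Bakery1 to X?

0

Optimal shipments:
  Bakery1->Y: 20 × 2 = 40
  Bakery2->W: 10 × 3 = 30
  Bakery2->X: 15 × 6 = 90
Total cost = 160.
The route Bakery1→X is not used.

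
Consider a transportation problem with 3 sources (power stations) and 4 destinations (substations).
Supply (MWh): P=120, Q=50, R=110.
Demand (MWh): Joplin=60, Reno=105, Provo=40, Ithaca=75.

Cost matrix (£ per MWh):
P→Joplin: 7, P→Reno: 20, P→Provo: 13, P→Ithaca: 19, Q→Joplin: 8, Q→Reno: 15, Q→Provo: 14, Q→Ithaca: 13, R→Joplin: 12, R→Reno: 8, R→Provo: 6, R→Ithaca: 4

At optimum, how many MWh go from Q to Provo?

The minimum-cost plan:
  P->Joplin: 60 MWh
  P->Reno: 20 MWh
  P->Provo: 40 MWh
  Q->Reno: 50 MWh
  R->Reno: 35 MWh
  R->Ithaca: 75 MWh
Total cost = £2670.
The route Q→Provo is not used.

0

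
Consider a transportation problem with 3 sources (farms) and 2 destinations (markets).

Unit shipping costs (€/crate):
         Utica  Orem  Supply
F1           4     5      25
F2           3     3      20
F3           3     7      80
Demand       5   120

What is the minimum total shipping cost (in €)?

725

One minimum-cost allocation:
  F1→Orem: 25 × €5 = €125
  F2→Orem: 20 × €3 = €60
  F3→Utica: 5 × €3 = €15
  F3→Orem: 75 × €7 = €525
Total = 125 + 60 + 15 + 525 = €725.
(Supply check: F1 ships 25; F2 ships 20; F3 ships 80.)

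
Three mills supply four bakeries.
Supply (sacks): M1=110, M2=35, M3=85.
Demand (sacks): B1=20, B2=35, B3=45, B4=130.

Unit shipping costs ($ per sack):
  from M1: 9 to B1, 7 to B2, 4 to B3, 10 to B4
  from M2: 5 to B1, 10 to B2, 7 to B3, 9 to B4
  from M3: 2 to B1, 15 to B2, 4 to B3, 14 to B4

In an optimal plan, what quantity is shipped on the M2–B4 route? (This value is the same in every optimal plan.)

35

Solving gives:
  M1 to B2: 35 sacks
  M1 to B4: 75 sacks
  M2 to B4: 35 sacks
  M3 to B1: 20 sacks
  M3 to B3: 45 sacks
  M3 to B4: 20 sacks
Total cost = $1810.
So M2→B4 carries 35 sacks.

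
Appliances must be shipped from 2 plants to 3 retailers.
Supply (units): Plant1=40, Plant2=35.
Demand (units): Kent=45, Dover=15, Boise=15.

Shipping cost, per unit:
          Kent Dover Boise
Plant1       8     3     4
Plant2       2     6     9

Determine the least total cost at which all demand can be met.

An optimal shipping plan:
  Plant1→Kent: 10 units
  Plant1→Dover: 15 units
  Plant1→Boise: 15 units
  Plant2→Kent: 35 units
Total cost = 255.

255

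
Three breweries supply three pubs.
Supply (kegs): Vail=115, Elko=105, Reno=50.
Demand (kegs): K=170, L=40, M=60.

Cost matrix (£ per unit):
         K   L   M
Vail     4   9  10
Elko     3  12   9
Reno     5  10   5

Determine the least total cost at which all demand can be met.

A cheapest plan:
  Vail to K: 65 × £4 = £260
  Vail to L: 40 × £9 = £360
  Vail to M: 10 × £10 = £100
  Elko to K: 105 × £3 = £315
  Reno to M: 50 × £5 = £250
Total = 260 + 360 + 100 + 315 + 250 = £1285.
(Supply check: Vail ships 115; Elko ships 105; Reno ships 50.)

1285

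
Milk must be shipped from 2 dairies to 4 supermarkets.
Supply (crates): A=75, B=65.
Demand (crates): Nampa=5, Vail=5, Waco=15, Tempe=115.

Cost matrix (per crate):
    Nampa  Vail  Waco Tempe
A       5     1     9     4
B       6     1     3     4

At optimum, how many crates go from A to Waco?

0

The minimum-cost plan:
  A–Nampa: 5 × 5 = 25
  A–Vail: 5 × 1 = 5
  A–Tempe: 65 × 4 = 260
  B–Waco: 15 × 3 = 45
  B–Tempe: 50 × 4 = 200
Total cost = 535.
The route A→Waco is not used.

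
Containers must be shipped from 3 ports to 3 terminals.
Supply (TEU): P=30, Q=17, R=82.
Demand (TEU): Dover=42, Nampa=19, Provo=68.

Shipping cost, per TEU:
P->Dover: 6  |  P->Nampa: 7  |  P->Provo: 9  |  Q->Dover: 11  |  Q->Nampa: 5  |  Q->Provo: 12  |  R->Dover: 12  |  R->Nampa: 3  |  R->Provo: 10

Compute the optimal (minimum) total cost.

1059

An optimal shipping plan:
  P->Dover: 30 × 6 = 180
  Q->Dover: 12 × 11 = 132
  Q->Provo: 5 × 12 = 60
  R->Nampa: 19 × 3 = 57
  R->Provo: 63 × 10 = 630
Total = 180 + 132 + 60 + 57 + 630 = 1059.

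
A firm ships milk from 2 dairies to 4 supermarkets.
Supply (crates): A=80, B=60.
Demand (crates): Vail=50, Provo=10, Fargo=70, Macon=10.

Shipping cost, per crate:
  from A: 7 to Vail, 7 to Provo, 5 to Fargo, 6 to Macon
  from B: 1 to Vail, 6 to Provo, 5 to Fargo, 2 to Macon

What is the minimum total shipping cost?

490

A cheapest plan:
  A to Provo: 10 crates
  A to Fargo: 70 crates
  B to Vail: 50 crates
  B to Macon: 10 crates
Total cost = 490.
(Supply check: A ships 80; B ships 60.)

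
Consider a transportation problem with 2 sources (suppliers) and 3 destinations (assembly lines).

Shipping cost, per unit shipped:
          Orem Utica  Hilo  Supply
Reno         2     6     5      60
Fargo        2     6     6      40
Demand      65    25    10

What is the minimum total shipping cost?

330

Optimal allocation:
  Reno→Orem: 25 × 2 = 50
  Reno→Utica: 25 × 6 = 150
  Reno→Hilo: 10 × 5 = 50
  Fargo→Orem: 40 × 2 = 80
Total = 50 + 150 + 50 + 80 = 330.
(Supply check: Reno ships 60; Fargo ships 40.)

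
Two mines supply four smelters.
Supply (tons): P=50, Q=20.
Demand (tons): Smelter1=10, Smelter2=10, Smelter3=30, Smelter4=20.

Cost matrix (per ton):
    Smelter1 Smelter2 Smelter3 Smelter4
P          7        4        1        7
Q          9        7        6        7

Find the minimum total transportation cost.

An optimal shipping plan:
  P to Smelter1: 10 tons
  P to Smelter2: 10 tons
  P to Smelter3: 30 tons
  Q to Smelter4: 20 tons
Total cost = 280.

280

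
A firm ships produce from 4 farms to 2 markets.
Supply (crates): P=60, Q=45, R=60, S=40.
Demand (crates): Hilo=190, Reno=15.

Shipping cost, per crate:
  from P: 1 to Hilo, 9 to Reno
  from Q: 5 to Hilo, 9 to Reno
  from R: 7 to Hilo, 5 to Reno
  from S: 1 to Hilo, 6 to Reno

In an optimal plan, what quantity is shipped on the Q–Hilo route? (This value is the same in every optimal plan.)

Solving gives:
  P–Hilo: 60 × 1 = 60
  Q–Hilo: 45 × 5 = 225
  R–Hilo: 45 × 7 = 315
  R–Reno: 15 × 5 = 75
  S–Hilo: 40 × 1 = 40
Total cost = 715.
So Q→Hilo carries 45 crates.

45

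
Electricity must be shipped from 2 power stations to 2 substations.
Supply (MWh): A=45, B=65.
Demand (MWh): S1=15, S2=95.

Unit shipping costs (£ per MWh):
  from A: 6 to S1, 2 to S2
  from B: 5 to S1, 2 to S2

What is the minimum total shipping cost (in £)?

One minimum-cost allocation:
  A->S2: 45 × £2 = £90
  B->S1: 15 × £5 = £75
  B->S2: 50 × £2 = £100
Total = 90 + 75 + 100 = £265.

265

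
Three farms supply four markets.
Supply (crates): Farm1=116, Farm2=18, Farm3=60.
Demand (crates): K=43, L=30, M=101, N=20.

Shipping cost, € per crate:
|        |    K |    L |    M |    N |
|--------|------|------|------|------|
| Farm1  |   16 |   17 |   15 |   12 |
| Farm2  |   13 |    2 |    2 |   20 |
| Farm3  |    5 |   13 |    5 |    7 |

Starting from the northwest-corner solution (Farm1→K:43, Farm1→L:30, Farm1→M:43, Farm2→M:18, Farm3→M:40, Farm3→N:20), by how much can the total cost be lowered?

Current plan cost = 43·16 + 30·17 + 43·15 + 18·2 + 40·5 + 20·7 = €2219.
Optimal plan:
  Farm1 to L: 12 × €17 = €204
  Farm1 to M: 84 × €15 = €1260
  Farm1 to N: 20 × €12 = €240
  Farm2 to L: 18 × €2 = €36
  Farm3 to K: 43 × €5 = €215
  Farm3 to M: 17 × €5 = €85
Optimal cost = €2040.
Saving = 2219 − 2040 = €179.

179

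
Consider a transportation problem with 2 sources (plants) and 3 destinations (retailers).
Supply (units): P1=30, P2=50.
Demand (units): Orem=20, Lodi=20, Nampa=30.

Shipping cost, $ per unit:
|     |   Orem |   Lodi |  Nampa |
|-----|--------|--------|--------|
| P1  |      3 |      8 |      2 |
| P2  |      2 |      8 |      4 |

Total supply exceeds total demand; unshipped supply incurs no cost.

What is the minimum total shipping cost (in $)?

A cheapest plan:
  P1–Nampa: 30 × $2 = $60
  P2–Orem: 20 × $2 = $40
  P2–Lodi: 20 × $8 = $160
Total = 60 + 40 + 160 = $260.

260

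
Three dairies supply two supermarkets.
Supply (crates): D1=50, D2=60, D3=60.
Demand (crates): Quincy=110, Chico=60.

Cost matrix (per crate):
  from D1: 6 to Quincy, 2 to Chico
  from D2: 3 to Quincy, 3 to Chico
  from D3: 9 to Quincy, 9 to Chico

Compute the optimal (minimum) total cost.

An optimal shipping plan:
  D1–Chico: 50 crates
  D2–Quincy: 60 crates
  D3–Quincy: 50 crates
  D3–Chico: 10 crates
Total cost = 820.

820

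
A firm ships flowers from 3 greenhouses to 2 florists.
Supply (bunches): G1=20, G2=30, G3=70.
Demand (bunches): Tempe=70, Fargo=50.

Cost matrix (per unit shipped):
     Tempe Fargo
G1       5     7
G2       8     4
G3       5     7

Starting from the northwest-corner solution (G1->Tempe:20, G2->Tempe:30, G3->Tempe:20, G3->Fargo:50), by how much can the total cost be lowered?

180

Current plan cost = 20·5 + 30·8 + 20·5 + 50·7 = 790.
Optimal plan:
  G1–Tempe: 20 × 5 = 100
  G2–Fargo: 30 × 4 = 120
  G3–Tempe: 50 × 5 = 250
  G3–Fargo: 20 × 7 = 140
Optimal cost = 610.
Saving = 790 − 610 = 180.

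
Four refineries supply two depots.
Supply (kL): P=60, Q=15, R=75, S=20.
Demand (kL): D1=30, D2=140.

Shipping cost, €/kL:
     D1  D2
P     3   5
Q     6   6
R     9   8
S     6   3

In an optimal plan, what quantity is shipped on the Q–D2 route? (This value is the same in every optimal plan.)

15

Solving gives:
  P→D1: 30 × €3 = €90
  P→D2: 30 × €5 = €150
  Q→D2: 15 × €6 = €90
  R→D2: 75 × €8 = €600
  S→D2: 20 × €3 = €60
Total cost = €990.
So Q→D2 carries 15 kL.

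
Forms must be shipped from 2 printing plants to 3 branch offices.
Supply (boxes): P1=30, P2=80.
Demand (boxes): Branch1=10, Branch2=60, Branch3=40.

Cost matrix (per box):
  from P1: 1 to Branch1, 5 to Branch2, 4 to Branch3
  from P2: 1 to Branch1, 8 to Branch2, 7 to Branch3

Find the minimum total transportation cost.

680

Optimal allocation:
  P1->Branch2: 30 boxes
  P2->Branch1: 10 boxes
  P2->Branch2: 30 boxes
  P2->Branch3: 40 boxes
Total cost = 680.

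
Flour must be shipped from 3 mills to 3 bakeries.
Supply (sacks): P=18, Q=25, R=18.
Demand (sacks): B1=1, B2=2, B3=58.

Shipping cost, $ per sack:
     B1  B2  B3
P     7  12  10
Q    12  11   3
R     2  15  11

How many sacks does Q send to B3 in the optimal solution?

The minimum-cost plan:
  P->B2: 2 sacks
  P->B3: 16 sacks
  Q->B3: 25 sacks
  R->B1: 1 sacks
  R->B3: 17 sacks
Total cost = $448.
So Q→B3 carries 25 sacks.

25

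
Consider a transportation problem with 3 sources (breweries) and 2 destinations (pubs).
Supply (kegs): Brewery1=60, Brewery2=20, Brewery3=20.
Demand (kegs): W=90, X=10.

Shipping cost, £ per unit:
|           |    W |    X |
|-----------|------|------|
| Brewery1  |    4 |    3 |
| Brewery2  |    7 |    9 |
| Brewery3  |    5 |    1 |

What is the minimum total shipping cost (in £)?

440

An optimal shipping plan:
  Brewery1 to W: 60 kegs
  Brewery2 to W: 20 kegs
  Brewery3 to W: 10 kegs
  Brewery3 to X: 10 kegs
Total cost = £440.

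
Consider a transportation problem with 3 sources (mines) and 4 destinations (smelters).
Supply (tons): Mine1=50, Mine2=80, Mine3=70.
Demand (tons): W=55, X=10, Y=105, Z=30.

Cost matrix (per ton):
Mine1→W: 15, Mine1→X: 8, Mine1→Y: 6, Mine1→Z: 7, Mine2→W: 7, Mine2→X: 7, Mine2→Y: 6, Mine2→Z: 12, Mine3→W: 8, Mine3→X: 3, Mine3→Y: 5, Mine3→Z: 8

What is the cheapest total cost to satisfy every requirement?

1195

A cheapest plan:
  Mine1 to Y: 20 tons
  Mine1 to Z: 30 tons
  Mine2 to W: 55 tons
  Mine2 to Y: 25 tons
  Mine3 to X: 10 tons
  Mine3 to Y: 60 tons
Total cost = 1195.
(Supply check: Mine1 ships 50; Mine2 ships 80; Mine3 ships 70.)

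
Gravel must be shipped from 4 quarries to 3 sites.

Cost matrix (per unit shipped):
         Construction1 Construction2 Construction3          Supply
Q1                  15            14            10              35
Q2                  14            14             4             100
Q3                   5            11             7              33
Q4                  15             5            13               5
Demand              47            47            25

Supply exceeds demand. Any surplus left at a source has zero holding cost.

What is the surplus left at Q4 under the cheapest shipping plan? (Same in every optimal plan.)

Minimum-cost shipments:
  Q1 to Construction2: 35 truckloads
  Q2 to Construction1: 14 truckloads
  Q2 to Construction2: 7 truckloads
  Q2 to Construction3: 25 truckloads
  Q3 to Construction1: 33 truckloads
  Q4 to Construction2: 5 truckloads
Total cost = 1074.
Q4 ships 5 of its 5, leaving 0.

0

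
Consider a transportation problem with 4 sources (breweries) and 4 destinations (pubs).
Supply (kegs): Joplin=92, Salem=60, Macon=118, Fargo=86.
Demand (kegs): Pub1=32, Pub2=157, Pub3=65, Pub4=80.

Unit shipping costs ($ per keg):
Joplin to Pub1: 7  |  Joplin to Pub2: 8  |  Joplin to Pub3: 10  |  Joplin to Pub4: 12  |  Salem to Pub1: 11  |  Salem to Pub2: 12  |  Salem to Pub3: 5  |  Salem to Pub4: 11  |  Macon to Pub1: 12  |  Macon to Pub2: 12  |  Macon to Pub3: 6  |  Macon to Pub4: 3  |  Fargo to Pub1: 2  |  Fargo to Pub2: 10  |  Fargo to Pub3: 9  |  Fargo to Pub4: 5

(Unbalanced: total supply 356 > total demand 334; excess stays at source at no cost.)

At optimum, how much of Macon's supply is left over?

An optimal plan:
  Joplin→Pub2: 92 × $8 = $736
  Salem→Pub3: 60 × $5 = $300
  Macon→Pub2: 11 × $12 = $132
  Macon→Pub3: 5 × $6 = $30
  Macon→Pub4: 80 × $3 = $240
  Fargo→Pub1: 32 × $2 = $64
  Fargo→Pub2: 54 × $10 = $540
Total cost = $2042.
Macon ships 96 of its 118, leaving 22.

22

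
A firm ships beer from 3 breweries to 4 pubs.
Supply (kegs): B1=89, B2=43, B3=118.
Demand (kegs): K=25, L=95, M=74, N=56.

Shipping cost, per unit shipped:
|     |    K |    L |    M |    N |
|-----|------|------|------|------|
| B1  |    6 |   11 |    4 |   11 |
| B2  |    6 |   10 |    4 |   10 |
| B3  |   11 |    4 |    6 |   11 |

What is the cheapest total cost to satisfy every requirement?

An optimal shipping plan:
  B1–K: 15 kegs
  B1–M: 74 kegs
  B2–K: 10 kegs
  B2–N: 33 kegs
  B3–L: 95 kegs
  B3–N: 23 kegs
Total cost = 1409.

1409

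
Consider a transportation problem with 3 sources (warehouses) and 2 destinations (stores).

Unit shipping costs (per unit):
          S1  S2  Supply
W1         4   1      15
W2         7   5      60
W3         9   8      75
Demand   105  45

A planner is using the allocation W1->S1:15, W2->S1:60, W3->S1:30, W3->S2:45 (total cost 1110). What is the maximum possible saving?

60

Current plan cost = 15·4 + 60·7 + 30·9 + 45·8 = 1110.
Optimal plan:
  W1–S2: 15 × 1 = 15
  W2–S1: 30 × 7 = 210
  W2–S2: 30 × 5 = 150
  W3–S1: 75 × 9 = 675
Optimal cost = 1050.
Saving = 1110 − 1050 = 60.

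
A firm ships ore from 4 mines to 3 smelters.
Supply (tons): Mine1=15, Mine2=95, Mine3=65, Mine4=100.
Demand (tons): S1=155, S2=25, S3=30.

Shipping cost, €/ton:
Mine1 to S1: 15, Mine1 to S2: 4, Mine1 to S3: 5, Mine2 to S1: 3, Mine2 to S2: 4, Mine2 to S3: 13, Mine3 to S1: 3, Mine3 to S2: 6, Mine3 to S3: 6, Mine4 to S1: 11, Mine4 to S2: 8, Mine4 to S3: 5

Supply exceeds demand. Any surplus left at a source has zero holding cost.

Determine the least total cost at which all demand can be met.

A cheapest plan:
  Mine1→S2: 15 × €4 = €60
  Mine2→S1: 90 × €3 = €270
  Mine2→S2: 5 × €4 = €20
  Mine3→S1: 65 × €3 = €195
  Mine4→S2: 5 × €8 = €40
  Mine4→S3: 30 × €5 = €150
Total = 60 + 270 + 20 + 195 + 40 + 150 = €735.

735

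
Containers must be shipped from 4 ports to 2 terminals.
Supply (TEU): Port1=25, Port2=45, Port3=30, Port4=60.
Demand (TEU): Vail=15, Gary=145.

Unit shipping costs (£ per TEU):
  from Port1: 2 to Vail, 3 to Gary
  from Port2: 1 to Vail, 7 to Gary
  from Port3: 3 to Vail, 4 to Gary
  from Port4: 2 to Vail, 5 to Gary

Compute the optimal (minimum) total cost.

720

One minimum-cost allocation:
  Port1–Gary: 25 × £3 = £75
  Port2–Vail: 15 × £1 = £15
  Port2–Gary: 30 × £7 = £210
  Port3–Gary: 30 × £4 = £120
  Port4–Gary: 60 × £5 = £300
Total = 75 + 15 + 210 + 120 + 300 = £720.
(Supply check: Port1 ships 25; Port2 ships 45; Port3 ships 30; Port4 ships 60.)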